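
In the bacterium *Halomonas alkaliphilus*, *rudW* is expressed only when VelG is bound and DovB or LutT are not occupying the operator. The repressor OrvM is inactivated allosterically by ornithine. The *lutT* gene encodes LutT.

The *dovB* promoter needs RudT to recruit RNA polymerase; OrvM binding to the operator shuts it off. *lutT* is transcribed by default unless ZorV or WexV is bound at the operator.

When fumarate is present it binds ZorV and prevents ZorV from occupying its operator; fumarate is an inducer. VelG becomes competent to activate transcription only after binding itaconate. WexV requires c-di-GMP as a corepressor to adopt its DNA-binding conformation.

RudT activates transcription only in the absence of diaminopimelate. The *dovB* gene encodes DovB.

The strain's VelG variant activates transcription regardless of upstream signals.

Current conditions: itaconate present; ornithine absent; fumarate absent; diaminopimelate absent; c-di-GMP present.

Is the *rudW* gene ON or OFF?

Diaminopimelate is absent, so RudT is active.
Ornithine is absent, so OrvM is active.
With repressor OrvM bound, *dovB* is not transcribed.
So DovB is not produced.
VelG is constitutively active in this strain.
Fumarate is absent, so ZorV is active.
c-di-GMP is present, so WexV is active.
With repressor ZorV bound, *lutT* is not transcribed.
So LutT is not produced.
No repressor is bound and VelG is active, so *rudW* is transcribed.

ON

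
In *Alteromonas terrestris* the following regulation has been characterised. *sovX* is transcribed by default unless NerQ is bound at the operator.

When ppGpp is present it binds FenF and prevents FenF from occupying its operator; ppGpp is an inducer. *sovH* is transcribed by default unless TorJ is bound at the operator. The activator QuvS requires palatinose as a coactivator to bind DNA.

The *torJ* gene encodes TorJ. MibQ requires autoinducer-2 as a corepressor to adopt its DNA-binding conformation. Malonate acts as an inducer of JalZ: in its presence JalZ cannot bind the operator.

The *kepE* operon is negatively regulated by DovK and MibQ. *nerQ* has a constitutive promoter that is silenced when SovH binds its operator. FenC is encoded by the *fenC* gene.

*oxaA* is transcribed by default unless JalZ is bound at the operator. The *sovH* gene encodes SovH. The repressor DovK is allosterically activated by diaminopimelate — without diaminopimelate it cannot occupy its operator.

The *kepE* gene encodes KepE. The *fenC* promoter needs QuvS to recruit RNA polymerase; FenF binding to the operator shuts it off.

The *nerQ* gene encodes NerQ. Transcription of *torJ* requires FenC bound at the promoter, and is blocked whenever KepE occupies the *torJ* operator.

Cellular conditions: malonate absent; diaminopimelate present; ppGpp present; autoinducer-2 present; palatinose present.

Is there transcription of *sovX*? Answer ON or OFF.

Diaminopimelate is present, so DovK is active.
Autoinducer-2 is present, so MibQ is active.
With repressor DovK bound, *kepE* is not transcribed.
So KepE is not produced.
Palatinose is present, so QuvS is active.
ppGpp is present, so FenF is inactive.
No repressor is bound and QuvS is active, so *fenC* is transcribed.
So FenC is produced and active.
No repressor is bound and FenC is active, so *torJ* is transcribed.
So TorJ is produced and active.
With repressor TorJ bound, *sovH* is not transcribed.
So SovH is not produced.
With no repressor bound, *nerQ* is transcribed.
So NerQ is produced and active.
With repressor NerQ bound, *sovX* is not transcribed.

OFF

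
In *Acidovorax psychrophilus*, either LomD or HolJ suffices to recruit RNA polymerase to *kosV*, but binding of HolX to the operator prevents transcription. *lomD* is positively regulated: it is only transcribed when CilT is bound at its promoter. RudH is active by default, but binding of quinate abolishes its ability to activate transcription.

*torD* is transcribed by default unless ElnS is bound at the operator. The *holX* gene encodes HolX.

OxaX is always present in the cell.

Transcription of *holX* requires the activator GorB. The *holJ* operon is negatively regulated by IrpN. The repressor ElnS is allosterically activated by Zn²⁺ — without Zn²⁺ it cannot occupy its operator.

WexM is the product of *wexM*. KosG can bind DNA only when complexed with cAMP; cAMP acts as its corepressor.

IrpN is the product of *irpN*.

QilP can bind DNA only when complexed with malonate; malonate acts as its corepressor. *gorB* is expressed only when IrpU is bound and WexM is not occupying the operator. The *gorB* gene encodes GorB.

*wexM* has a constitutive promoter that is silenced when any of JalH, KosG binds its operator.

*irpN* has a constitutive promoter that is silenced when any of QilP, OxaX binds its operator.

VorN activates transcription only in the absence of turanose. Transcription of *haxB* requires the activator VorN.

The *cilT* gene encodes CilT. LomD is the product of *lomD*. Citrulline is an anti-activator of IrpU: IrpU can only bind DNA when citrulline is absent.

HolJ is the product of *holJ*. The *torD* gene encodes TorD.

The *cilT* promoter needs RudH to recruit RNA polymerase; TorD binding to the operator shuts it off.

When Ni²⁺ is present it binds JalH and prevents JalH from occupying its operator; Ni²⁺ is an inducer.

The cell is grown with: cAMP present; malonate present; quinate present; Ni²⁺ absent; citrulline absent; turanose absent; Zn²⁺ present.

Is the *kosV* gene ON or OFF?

OFF

Quinate is present, so RudH is inactive.
Zn²⁺ is present, so ElnS is active.
With repressor ElnS bound, *torD* is not transcribed.
So TorD is not produced.
Required activator RudH is absent, so *cilT* is not transcribed.
So CilT is not produced.
Required activator CilT is absent, so *lomD* is not transcribed.
So LomD is not produced.
Malonate is present, so QilP is active.
OxaX is produced constitutively and is active.
With repressor QilP bound, *irpN* is not transcribed.
So IrpN is not produced.
With no repressor bound, *holJ* is transcribed.
So HolJ is produced and active.
Ni²⁺ is absent, so JalH is active.
cAMP is present, so KosG is active.
With repressor JalH bound, *wexM* is not transcribed.
So WexM is not produced.
Citrulline is absent, so IrpU is active.
No repressor is bound and IrpU is active, so *gorB* is transcribed.
So GorB is produced and active.
No repressor is bound and GorB is active, so *holX* is transcribed.
So HolX is produced and active.
With repressor HolX bound, *kosV* is not transcribed.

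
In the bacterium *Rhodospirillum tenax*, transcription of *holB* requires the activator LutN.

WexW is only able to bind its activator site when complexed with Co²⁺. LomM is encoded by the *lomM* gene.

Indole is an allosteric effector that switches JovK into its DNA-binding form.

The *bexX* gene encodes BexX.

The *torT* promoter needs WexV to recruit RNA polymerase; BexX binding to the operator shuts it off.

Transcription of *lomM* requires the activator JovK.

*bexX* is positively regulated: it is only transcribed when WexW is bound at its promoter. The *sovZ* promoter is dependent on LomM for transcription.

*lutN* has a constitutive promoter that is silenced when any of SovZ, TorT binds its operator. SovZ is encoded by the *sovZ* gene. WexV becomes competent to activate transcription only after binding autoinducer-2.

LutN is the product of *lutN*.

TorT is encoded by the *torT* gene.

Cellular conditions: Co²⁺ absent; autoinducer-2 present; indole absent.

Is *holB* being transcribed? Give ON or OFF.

OFF

Indole is absent, so JovK is inactive.
Required activator JovK is absent, so *lomM* is not transcribed.
So LomM is not produced.
Required activator LomM is absent, so *sovZ* is not transcribed.
So SovZ is not produced.
Autoinducer-2 is present, so WexV is active.
Co²⁺ is absent, so WexW is inactive.
Required activator WexW is absent, so *bexX* is not transcribed.
So BexX is not produced.
No repressor is bound and WexV is active, so *torT* is transcribed.
So TorT is produced and active.
With repressor TorT bound, *lutN* is not transcribed.
So LutN is not produced.
Required activator LutN is absent, so *holB* is not transcribed.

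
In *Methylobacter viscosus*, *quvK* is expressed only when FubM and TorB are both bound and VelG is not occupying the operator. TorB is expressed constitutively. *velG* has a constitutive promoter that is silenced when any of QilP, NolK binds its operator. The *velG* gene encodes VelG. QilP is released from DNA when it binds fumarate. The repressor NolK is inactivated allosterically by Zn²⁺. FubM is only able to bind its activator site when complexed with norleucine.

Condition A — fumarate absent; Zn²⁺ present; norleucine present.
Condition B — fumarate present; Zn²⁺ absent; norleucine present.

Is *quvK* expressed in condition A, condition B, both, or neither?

Condition A:
Fumarate is absent, so QilP is active.
Zn²⁺ is present, so NolK is inactive.
With repressor QilP bound, *velG* is not transcribed.
So VelG is not produced.
Norleucine is present, so FubM is active.
TorB is produced constitutively and is active.
No repressor is bound and FubM and TorB are active, so *quvK* is transcribed.
→ *quvK* is ON in A.
Condition B:
Fumarate is present, so QilP is inactive.
Zn²⁺ is absent, so NolK is active.
With repressor NolK bound, *velG* is not transcribed.
So VelG is not produced.
Norleucine is present, so FubM is active.
TorB is produced constitutively and is active.
No repressor is bound and FubM and TorB are active, so *quvK* is transcribed.
→ *quvK* is ON in B.

both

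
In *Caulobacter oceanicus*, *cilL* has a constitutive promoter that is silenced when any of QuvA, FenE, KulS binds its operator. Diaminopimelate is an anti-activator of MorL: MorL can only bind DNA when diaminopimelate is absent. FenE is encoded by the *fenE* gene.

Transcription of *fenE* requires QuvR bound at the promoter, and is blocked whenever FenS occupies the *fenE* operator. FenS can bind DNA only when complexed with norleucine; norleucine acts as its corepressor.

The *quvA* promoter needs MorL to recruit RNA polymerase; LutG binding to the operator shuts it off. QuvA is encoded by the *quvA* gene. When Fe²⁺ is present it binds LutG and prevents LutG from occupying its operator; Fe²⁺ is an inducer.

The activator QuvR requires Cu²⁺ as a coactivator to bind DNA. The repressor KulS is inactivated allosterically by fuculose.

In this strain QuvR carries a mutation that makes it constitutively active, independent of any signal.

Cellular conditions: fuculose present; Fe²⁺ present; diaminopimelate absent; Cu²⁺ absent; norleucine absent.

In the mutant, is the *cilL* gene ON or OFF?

Fe²⁺ is present, so LutG is inactive.
Diaminopimelate is absent, so MorL is active.
No repressor is bound and MorL is active, so *quvA* is transcribed.
So QuvA is produced and active.
Norleucine is absent, so FenS is inactive.
QuvR is constitutively active in this strain.
No repressor is bound and QuvR is active, so *fenE* is transcribed.
So FenE is produced and active.
Fuculose is present, so KulS is inactive.
With repressor QuvA bound, *cilL* is not transcribed.

OFF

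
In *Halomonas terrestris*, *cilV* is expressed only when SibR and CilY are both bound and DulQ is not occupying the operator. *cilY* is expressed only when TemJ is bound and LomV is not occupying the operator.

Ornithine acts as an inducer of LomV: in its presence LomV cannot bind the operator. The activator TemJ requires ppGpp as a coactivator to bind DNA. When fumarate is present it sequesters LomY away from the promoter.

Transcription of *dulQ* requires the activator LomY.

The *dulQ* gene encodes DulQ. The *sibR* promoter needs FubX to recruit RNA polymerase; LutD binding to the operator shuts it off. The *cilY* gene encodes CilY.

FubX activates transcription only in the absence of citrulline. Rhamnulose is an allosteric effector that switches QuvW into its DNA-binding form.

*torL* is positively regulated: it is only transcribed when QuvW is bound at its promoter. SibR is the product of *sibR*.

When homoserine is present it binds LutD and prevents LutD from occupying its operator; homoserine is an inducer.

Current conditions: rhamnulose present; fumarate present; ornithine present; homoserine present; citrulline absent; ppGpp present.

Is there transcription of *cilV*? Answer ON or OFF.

ON

Homoserine is present, so LutD is inactive.
Citrulline is absent, so FubX is active.
No repressor is bound and FubX is active, so *sibR* is transcribed.
So SibR is produced and active.
Fumarate is present, so LomY is inactive.
Required activator LomY is absent, so *dulQ* is not transcribed.
So DulQ is not produced.
ppGpp is present, so TemJ is active.
Ornithine is present, so LomV is inactive.
No repressor is bound and TemJ is active, so *cilY* is transcribed.
So CilY is produced and active.
No repressor is bound and SibR and CilY are active, so *cilV* is transcribed.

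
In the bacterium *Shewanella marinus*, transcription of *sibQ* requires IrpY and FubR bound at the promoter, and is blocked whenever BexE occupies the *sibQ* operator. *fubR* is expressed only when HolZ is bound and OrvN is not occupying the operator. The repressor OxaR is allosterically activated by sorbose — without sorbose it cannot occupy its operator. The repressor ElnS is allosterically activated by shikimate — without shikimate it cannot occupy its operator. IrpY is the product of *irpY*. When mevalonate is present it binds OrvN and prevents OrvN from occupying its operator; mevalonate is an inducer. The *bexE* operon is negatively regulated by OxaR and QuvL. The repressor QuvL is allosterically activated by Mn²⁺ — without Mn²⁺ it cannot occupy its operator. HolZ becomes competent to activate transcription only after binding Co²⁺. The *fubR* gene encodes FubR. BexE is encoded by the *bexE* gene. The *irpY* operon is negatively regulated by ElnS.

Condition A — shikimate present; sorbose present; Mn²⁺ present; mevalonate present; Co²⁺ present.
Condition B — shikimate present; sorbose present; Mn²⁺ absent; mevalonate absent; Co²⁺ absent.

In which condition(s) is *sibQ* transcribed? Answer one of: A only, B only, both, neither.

neither

Condition A:
Shikimate is present, so ElnS is active.
With repressor ElnS bound, *irpY* is not transcribed.
So IrpY is not produced.
Sorbose is present, so OxaR is active.
Mn²⁺ is present, so QuvL is active.
With repressor OxaR bound, *bexE* is not transcribed.
So BexE is not produced.
Mevalonate is present, so OrvN is inactive.
Co²⁺ is present, so HolZ is active.
No repressor is bound and HolZ is active, so *fubR* is transcribed.
So FubR is produced and active.
Required activator IrpY is absent, so *sibQ* is not transcribed.
→ *sibQ* is OFF in A.
Condition B:
Shikimate is present, so ElnS is active.
With repressor ElnS bound, *irpY* is not transcribed.
So IrpY is not produced.
Sorbose is present, so OxaR is active.
Mn²⁺ is absent, so QuvL is inactive.
With repressor OxaR bound, *bexE* is not transcribed.
So BexE is not produced.
Mevalonate is absent, so OrvN is active.
Co²⁺ is absent, so HolZ is inactive.
With repressor OrvN bound, *fubR* is not transcribed.
So FubR is not produced.
Required activator IrpY is absent, so *sibQ* is not transcribed.
→ *sibQ* is OFF in B.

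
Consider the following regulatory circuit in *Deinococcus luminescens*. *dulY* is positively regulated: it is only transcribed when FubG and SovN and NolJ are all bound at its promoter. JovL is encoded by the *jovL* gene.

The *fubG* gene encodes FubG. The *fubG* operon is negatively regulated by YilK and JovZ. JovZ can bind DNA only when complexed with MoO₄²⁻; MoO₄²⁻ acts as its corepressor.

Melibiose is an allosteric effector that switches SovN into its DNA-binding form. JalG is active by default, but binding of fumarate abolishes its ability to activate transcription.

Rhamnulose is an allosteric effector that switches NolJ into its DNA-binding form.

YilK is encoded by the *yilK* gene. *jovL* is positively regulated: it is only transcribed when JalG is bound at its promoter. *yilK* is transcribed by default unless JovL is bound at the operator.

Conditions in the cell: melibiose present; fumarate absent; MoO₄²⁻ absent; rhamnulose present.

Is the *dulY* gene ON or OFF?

ON

Fumarate is absent, so JalG is active.
No repressor is bound and JalG is active, so *jovL* is transcribed.
So JovL is produced and active.
With repressor JovL bound, *yilK* is not transcribed.
So YilK is not produced.
MoO₄²⁻ is absent, so JovZ is inactive.
With no repressor bound, *fubG* is transcribed.
So FubG is produced and active.
Melibiose is present, so SovN is active.
Rhamnulose is present, so NolJ is active.
No repressor is bound and FubG and SovN and NolJ are active, so *dulY* is transcribed.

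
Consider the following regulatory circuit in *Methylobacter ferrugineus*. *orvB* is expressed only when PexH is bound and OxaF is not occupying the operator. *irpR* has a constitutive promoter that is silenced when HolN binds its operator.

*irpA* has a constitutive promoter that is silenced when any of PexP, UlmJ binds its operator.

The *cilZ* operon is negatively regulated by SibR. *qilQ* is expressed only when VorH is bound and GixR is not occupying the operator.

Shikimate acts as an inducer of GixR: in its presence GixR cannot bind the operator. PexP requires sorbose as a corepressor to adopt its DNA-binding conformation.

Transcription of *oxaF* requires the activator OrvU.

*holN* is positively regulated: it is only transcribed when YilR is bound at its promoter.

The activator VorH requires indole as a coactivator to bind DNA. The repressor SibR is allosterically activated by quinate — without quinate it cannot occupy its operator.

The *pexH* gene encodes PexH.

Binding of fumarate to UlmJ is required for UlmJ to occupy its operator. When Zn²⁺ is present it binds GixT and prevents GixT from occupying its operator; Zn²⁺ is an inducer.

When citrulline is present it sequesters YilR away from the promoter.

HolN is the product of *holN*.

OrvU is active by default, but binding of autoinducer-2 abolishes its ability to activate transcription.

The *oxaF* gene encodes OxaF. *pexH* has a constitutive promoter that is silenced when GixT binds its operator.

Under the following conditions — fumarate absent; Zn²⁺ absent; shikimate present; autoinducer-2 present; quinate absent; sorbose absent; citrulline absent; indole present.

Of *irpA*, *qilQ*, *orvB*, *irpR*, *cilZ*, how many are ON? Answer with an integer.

Sorbose is absent, so PexP is inactive.
Fumarate is absent, so UlmJ is inactive.
With no repressor bound, *irpA* is transcribed.
→ *irpA* is ON.
Shikimate is present, so GixR is inactive.
Indole is present, so VorH is active.
No repressor is bound and VorH is active, so *qilQ* is transcribed.
→ *qilQ* is ON.
Autoinducer-2 is present, so OrvU is inactive.
Required activator OrvU is absent, so *oxaF* is not transcribed.
So OxaF is not produced.
Zn²⁺ is absent, so GixT is active.
With repressor GixT bound, *pexH* is not transcribed.
So PexH is not produced.
Required activator PexH is absent, so *orvB* is not transcribed.
→ *orvB* is OFF.
Citrulline is absent, so YilR is active.
No repressor is bound and YilR is active, so *holN* is transcribed.
So HolN is produced and active.
With repressor HolN bound, *irpR* is not transcribed.
→ *irpR* is OFF.
Quinate is absent, so SibR is inactive.
With no repressor bound, *cilZ* is transcribed.
→ *cilZ* is ON.
3 of the 5 genes are transcribed.

3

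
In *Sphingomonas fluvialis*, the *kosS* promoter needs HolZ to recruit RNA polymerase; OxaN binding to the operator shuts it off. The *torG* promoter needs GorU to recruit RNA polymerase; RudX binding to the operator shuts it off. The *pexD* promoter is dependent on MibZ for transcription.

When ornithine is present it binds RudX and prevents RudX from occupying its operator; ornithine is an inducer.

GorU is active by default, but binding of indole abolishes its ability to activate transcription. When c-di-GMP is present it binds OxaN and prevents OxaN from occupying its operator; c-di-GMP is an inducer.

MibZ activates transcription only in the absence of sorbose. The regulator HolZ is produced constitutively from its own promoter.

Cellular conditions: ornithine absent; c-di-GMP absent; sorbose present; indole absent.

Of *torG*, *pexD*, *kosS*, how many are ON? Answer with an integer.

Indole is absent, so GorU is active.
Ornithine is absent, so RudX is active.
With repressor RudX bound, *torG* is not transcribed.
→ *torG* is OFF.
Sorbose is present, so MibZ is inactive.
Required activator MibZ is absent, so *pexD* is not transcribed.
→ *pexD* is OFF.
c-di-GMP is absent, so OxaN is active.
HolZ is produced constitutively and is active.
With repressor OxaN bound, *kosS* is not transcribed.
→ *kosS* is OFF.
0 of the 3 genes are transcribed.

0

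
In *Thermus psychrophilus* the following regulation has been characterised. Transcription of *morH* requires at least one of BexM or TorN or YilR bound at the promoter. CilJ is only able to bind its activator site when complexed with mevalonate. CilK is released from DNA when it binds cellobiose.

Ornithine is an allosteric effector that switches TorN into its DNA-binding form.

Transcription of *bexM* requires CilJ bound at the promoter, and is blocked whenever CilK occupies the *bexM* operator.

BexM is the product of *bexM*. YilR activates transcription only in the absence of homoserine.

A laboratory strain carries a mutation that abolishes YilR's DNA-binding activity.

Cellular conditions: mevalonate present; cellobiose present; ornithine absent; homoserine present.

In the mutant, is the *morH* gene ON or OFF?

Mevalonate is present, so CilJ is active.
Cellobiose is present, so CilK is inactive.
No repressor is bound and CilJ is active, so *bexM* is transcribed.
So BexM is produced and active.
Ornithine is absent, so TorN is inactive.
YilR is non-functional in this strain, so it has no effect.
Activator BexM is present, so *morH* is transcribed.

ON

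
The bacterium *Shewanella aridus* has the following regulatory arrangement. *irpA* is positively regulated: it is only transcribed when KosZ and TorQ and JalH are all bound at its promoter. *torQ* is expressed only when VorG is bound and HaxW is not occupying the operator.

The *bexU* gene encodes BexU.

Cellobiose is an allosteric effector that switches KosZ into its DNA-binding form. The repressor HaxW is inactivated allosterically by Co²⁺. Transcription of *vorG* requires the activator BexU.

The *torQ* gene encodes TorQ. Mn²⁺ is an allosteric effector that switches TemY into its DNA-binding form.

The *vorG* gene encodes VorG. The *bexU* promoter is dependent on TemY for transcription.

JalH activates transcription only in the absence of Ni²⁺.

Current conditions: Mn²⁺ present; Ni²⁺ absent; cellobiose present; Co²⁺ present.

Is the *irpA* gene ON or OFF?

ON

Cellobiose is present, so KosZ is active.
Mn²⁺ is present, so TemY is active.
No repressor is bound and TemY is active, so *bexU* is transcribed.
So BexU is produced and active.
No repressor is bound and BexU is active, so *vorG* is transcribed.
So VorG is produced and active.
Co²⁺ is present, so HaxW is inactive.
No repressor is bound and VorG is active, so *torQ* is transcribed.
So TorQ is produced and active.
Ni²⁺ is absent, so JalH is active.
No repressor is bound and KosZ and TorQ and JalH are active, so *irpA* is transcribed.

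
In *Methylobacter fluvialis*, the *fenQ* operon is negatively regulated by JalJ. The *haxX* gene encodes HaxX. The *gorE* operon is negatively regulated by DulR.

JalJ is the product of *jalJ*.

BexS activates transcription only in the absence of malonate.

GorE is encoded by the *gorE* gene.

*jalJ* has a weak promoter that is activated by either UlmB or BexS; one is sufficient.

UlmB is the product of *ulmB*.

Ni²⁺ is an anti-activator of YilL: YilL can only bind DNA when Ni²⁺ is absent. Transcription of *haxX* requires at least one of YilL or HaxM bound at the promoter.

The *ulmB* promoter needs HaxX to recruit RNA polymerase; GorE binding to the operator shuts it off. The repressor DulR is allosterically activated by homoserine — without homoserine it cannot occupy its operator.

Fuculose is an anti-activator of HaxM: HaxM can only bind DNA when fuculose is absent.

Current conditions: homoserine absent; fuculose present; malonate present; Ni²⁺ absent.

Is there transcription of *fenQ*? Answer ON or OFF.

ON

Ni²⁺ is absent, so YilL is active.
Fuculose is present, so HaxM is inactive.
Activator YilL is present, so *haxX* is transcribed.
So HaxX is produced and active.
Homoserine is absent, so DulR is inactive.
With no repressor bound, *gorE* is transcribed.
So GorE is produced and active.
With repressor GorE bound, *ulmB* is not transcribed.
So UlmB is not produced.
Malonate is present, so BexS is inactive.
No activator is available at the *jalJ* promoter, so *jalJ* is not transcribed.
So JalJ is not produced.
With no repressor bound, *fenQ* is transcribed.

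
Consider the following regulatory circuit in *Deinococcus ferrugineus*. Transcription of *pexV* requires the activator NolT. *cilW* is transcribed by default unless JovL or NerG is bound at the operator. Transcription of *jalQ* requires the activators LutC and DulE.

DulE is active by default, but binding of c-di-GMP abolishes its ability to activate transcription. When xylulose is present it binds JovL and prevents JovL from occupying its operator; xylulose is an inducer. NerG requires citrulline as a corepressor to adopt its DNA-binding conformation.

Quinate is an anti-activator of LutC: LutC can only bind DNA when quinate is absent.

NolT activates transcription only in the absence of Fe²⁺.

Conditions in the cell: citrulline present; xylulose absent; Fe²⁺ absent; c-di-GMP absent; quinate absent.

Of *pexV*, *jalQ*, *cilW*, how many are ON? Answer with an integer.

Fe²⁺ is absent, so NolT is active.
No repressor is bound and NolT is active, so *pexV* is transcribed.
→ *pexV* is ON.
Quinate is absent, so LutC is active.
c-di-GMP is absent, so DulE is active.
No repressor is bound and LutC and DulE are active, so *jalQ* is transcribed.
→ *jalQ* is ON.
Xylulose is absent, so JovL is active.
Citrulline is present, so NerG is active.
With repressor JovL bound, *cilW* is not transcribed.
→ *cilW* is OFF.
2 of the 3 genes are transcribed.

2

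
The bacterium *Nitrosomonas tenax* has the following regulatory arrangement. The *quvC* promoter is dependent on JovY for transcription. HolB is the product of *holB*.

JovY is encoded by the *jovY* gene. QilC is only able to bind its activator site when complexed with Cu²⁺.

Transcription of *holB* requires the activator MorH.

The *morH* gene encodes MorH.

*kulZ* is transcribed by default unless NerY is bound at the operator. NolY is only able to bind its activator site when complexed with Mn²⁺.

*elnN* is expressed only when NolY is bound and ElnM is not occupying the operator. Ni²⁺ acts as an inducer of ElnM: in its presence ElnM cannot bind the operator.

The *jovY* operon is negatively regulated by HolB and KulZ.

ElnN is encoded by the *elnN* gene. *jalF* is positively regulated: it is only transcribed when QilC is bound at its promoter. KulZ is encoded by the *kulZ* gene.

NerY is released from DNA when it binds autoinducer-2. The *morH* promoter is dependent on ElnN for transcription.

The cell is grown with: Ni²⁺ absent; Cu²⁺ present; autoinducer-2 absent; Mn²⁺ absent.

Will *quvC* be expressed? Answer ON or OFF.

ON

Mn²⁺ is absent, so NolY is inactive.
Ni²⁺ is absent, so ElnM is active.
With repressor ElnM bound, *elnN* is not transcribed.
So ElnN is not produced.
Required activator ElnN is absent, so *morH* is not transcribed.
So MorH is not produced.
Required activator MorH is absent, so *holB* is not transcribed.
So HolB is not produced.
Autoinducer-2 is absent, so NerY is active.
With repressor NerY bound, *kulZ* is not transcribed.
So KulZ is not produced.
With no repressor bound, *jovY* is transcribed.
So JovY is produced and active.
No repressor is bound and JovY is active, so *quvC* is transcribed.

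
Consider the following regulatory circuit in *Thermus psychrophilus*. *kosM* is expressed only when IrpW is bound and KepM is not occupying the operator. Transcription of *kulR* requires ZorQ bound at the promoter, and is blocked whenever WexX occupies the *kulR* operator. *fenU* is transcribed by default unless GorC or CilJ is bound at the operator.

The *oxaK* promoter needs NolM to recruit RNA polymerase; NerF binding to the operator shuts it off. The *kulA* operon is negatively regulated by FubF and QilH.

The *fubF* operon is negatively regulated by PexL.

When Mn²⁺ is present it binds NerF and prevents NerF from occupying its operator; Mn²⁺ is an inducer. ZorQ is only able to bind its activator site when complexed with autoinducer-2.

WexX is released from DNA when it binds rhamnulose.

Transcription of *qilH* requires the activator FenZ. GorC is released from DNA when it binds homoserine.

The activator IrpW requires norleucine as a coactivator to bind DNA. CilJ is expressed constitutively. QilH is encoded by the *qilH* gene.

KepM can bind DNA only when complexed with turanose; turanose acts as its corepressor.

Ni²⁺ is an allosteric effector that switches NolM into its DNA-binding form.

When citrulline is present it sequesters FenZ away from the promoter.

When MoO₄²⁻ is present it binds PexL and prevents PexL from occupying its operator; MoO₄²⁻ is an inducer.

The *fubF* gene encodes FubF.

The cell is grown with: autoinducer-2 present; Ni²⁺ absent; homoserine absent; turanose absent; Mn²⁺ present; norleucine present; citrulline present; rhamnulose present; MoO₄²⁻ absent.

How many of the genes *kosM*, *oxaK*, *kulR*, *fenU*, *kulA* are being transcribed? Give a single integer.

3

Turanose is absent, so KepM is inactive.
Norleucine is present, so IrpW is active.
No repressor is bound and IrpW is active, so *kosM* is transcribed.
→ *kosM* is ON.
Ni²⁺ is absent, so NolM is inactive.
Mn²⁺ is present, so NerF is inactive.
Required activator NolM is absent, so *oxaK* is not transcribed.
→ *oxaK* is OFF.
Autoinducer-2 is present, so ZorQ is active.
Rhamnulose is present, so WexX is inactive.
No repressor is bound and ZorQ is active, so *kulR* is transcribed.
→ *kulR* is ON.
Homoserine is absent, so GorC is active.
CilJ is produced constitutively and is active.
With repressor GorC bound, *fenU* is not transcribed.
→ *fenU* is OFF.
MoO₄²⁻ is absent, so PexL is active.
With repressor PexL bound, *fubF* is not transcribed.
So FubF is not produced.
Citrulline is present, so FenZ is inactive.
Required activator FenZ is absent, so *qilH* is not transcribed.
So QilH is not produced.
With no repressor bound, *kulA* is transcribed.
→ *kulA* is ON.
3 of the 5 genes are transcribed.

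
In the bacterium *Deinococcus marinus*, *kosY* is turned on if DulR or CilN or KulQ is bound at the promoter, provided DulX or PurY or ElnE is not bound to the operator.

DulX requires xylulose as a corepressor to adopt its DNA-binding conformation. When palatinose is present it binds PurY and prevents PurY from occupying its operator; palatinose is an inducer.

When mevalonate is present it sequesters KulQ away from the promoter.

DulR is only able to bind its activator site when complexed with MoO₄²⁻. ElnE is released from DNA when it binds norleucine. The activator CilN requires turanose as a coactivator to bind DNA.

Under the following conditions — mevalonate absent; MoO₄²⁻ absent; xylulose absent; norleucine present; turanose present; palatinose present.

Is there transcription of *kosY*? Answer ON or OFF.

MoO₄²⁻ is absent, so DulR is inactive.
Turanose is present, so CilN is active.
Mevalonate is absent, so KulQ is active.
Xylulose is absent, so DulX is inactive.
Palatinose is present, so PurY is inactive.
Norleucine is present, so ElnE is inactive.
Activator CilN is present, so *kosY* is transcribed.

ON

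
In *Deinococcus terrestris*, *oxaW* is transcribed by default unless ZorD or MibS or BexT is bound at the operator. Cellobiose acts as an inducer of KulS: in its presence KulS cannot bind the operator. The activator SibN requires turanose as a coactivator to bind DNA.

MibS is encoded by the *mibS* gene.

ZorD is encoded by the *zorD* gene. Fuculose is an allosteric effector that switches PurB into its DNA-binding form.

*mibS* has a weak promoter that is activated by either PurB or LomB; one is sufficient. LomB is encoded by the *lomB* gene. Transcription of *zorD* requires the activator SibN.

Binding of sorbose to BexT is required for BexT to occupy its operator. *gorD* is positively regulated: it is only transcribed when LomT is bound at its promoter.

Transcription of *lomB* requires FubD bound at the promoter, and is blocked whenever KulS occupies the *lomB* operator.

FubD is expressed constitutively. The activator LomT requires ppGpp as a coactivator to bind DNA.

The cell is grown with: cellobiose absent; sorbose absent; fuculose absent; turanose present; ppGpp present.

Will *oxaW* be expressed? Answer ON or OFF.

OFF

Turanose is present, so SibN is active.
No repressor is bound and SibN is active, so *zorD* is transcribed.
So ZorD is produced and active.
Fuculose is absent, so PurB is inactive.
Cellobiose is absent, so KulS is active.
FubD is produced constitutively and is active.
With repressor KulS bound, *lomB* is not transcribed.
So LomB is not produced.
No activator is available at the *mibS* promoter, so *mibS* is not transcribed.
So MibS is not produced.
Sorbose is absent, so BexT is inactive.
With repressor ZorD bound, *oxaW* is not transcribed.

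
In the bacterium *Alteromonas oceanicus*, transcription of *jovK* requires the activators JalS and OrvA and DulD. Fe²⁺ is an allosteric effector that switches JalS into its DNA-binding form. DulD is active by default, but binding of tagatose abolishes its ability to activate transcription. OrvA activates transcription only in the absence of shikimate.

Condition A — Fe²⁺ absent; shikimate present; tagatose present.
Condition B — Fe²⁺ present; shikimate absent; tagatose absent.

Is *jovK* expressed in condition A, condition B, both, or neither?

Condition A:
Fe²⁺ is absent, so JalS is inactive.
Shikimate is present, so OrvA is inactive.
Tagatose is present, so DulD is inactive.
Required activator JalS is absent, so *jovK* is not transcribed.
→ *jovK* is OFF in A.
Condition B:
Fe²⁺ is present, so JalS is active.
Shikimate is absent, so OrvA is active.
Tagatose is absent, so DulD is active.
No repressor is bound and JalS and OrvA and DulD are active, so *jovK* is transcribed.
→ *jovK* is ON in B.

B only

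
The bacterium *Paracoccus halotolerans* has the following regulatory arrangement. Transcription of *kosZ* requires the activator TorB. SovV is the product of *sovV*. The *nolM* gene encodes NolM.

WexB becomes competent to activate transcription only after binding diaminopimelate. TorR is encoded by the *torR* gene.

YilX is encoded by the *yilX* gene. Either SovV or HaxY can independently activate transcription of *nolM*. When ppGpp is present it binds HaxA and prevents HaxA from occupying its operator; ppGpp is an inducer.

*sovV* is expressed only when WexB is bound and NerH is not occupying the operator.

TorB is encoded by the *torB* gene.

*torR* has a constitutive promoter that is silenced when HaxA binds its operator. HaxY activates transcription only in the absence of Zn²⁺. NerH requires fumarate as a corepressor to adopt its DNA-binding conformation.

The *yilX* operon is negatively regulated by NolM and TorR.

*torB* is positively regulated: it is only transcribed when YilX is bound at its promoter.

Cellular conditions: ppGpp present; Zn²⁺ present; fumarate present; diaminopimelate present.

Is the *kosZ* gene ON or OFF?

OFF

Fumarate is present, so NerH is active.
Diaminopimelate is present, so WexB is active.
With repressor NerH bound, *sovV* is not transcribed.
So SovV is not produced.
Zn²⁺ is present, so HaxY is inactive.
No activator is available at the *nolM* promoter, so *nolM* is not transcribed.
So NolM is not produced.
ppGpp is present, so HaxA is inactive.
With no repressor bound, *torR* is transcribed.
So TorR is produced and active.
With repressor TorR bound, *yilX* is not transcribed.
So YilX is not produced.
Required activator YilX is absent, so *torB* is not transcribed.
So TorB is not produced.
Required activator TorB is absent, so *kosZ* is not transcribed.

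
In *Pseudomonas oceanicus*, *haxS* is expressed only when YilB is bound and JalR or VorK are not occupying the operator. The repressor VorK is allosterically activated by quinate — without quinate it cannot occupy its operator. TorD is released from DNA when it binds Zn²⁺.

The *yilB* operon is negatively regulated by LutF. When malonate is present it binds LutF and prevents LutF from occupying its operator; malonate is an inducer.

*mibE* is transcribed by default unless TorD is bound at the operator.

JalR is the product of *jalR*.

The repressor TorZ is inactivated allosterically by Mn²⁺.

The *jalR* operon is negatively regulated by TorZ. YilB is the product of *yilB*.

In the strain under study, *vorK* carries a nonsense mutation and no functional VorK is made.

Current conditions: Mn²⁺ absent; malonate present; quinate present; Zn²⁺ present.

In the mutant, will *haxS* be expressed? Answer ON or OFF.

ON

Malonate is present, so LutF is inactive.
With no repressor bound, *yilB* is transcribed.
So YilB is produced and active.
Mn²⁺ is absent, so TorZ is active.
With repressor TorZ bound, *jalR* is not transcribed.
So JalR is not produced.
VorK is non-functional in this strain, so it has no effect.
No repressor is bound and YilB is active, so *haxS* is transcribed.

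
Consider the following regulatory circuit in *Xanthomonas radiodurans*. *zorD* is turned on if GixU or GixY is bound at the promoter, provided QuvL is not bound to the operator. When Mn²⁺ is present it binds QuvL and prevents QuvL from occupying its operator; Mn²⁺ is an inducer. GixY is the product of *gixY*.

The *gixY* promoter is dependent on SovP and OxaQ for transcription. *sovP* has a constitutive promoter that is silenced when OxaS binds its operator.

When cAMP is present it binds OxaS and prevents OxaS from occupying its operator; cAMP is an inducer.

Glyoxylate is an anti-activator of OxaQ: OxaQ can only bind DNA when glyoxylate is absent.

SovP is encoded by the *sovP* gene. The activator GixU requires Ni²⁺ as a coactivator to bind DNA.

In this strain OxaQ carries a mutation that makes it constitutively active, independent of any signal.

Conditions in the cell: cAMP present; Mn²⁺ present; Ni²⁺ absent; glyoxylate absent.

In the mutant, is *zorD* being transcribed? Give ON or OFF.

ON

Ni²⁺ is absent, so GixU is inactive.
cAMP is present, so OxaS is inactive.
With no repressor bound, *sovP* is transcribed.
So SovP is produced and active.
OxaQ is constitutively active in this strain.
No repressor is bound and SovP and OxaQ are active, so *gixY* is transcribed.
So GixY is produced and active.
Mn²⁺ is present, so QuvL is inactive.
Activator GixY is present, so *zorD* is transcribed.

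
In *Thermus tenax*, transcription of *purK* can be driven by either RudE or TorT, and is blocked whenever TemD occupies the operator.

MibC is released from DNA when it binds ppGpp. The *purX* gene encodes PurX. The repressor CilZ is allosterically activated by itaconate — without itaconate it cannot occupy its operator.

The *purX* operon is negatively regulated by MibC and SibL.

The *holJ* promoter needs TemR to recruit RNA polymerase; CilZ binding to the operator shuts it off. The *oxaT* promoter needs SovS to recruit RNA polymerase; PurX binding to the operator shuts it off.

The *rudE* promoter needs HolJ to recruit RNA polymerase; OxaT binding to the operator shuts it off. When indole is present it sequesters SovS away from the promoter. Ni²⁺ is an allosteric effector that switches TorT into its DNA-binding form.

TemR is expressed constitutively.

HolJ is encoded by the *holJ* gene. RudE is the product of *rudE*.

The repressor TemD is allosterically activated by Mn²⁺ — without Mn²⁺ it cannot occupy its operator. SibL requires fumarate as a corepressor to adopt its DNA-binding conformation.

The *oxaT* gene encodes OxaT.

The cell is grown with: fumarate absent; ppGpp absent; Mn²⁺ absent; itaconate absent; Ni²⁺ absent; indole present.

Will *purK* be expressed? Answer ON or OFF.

Mn²⁺ is absent, so TemD is inactive.
Itaconate is absent, so CilZ is inactive.
TemR is produced constitutively and is active.
No repressor is bound and TemR is active, so *holJ* is transcribed.
So HolJ is produced and active.
Indole is present, so SovS is inactive.
ppGpp is absent, so MibC is active.
Fumarate is absent, so SibL is inactive.
With repressor MibC bound, *purX* is not transcribed.
So PurX is not produced.
Required activator SovS is absent, so *oxaT* is not transcribed.
So OxaT is not produced.
No repressor is bound and HolJ is active, so *rudE* is transcribed.
So RudE is produced and active.
Ni²⁺ is absent, so TorT is inactive.
Activator RudE is present, so *purK* is transcribed.

ON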